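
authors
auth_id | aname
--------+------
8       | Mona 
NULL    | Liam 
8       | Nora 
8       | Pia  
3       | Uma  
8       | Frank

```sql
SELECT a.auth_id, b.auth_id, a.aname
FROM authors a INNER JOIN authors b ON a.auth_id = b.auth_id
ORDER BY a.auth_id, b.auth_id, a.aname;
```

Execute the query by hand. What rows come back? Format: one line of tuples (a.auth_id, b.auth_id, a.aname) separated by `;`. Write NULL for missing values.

(3, 3, Uma); (8, 8, Frank); (8, 8, Frank); (8, 8, Frank); (8, 8, Frank); (8, 8, Mona); (8, 8, Mona); (8, 8, Mona); (8, 8, Mona); (8, 8, Nora); (8, 8, Nora); (8, 8, Nora); (8, 8, Nora); (8, 8, Pia); (8, 8, Pia); (8, 8, Pia); (8, 8, Pia)

INNER JOIN keeps only pairs where the ON condition holds.
Matching on a.auth_id = b.auth_id. A NULL in a compared column never satisfies the condition.
- a[0] auth_id=8 → 4 match(es) in b → 4 row(s).
- a[1] auth_id=NULL → no match; dropped.
- a[2] auth_id=8 → 4 match(es) in b → 4 row(s).
- a[3] auth_id=8 → 4 match(es) in b → 4 row(s).
- a[4] auth_id=3 → 1 match(es) in b → 1 row(s).
- a[5] auth_id=8 → 4 match(es) in b → 4 row(s).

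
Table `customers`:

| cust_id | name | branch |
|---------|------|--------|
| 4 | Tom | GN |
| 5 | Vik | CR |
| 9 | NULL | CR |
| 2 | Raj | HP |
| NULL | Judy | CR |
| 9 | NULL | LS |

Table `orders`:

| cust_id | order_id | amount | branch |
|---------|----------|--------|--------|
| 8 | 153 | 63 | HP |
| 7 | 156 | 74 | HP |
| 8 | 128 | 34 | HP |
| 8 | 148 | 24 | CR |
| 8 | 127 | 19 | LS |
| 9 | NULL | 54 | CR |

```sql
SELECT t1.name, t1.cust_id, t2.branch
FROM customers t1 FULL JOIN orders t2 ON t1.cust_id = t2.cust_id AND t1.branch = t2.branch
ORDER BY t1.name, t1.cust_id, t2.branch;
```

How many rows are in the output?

FULL OUTER JOIN keeps every row from both sides; unmatched rows get NULL for the other side's columns.
Matching on t1.cust_id = t2.cust_id AND t1.branch = t2.branch. A NULL in a compared column never satisfies the condition.
- t1 row (cust_id=4, branch=GN): no match → kept, t2 columns NULL.
- t1 row (cust_id=5, branch=CR): no match → kept, t2 columns NULL.
- t1 row (cust_id=9, branch=CR): matches 1 t2 row(s) → 1 output row(s).
- t1 row (cust_id=2, branch=HP): no match → kept, t2 columns NULL.
- t1 row (cust_id=NULL, branch=CR): no match → kept, t2 columns NULL.
- t1 row (cust_id=9, branch=LS): no match → kept, t2 columns NULL.
- 5 t2 row(s) had no t1 match → kept, t1 columns NULL.
Total: 1 matched + 10 padded = 11 rows.

11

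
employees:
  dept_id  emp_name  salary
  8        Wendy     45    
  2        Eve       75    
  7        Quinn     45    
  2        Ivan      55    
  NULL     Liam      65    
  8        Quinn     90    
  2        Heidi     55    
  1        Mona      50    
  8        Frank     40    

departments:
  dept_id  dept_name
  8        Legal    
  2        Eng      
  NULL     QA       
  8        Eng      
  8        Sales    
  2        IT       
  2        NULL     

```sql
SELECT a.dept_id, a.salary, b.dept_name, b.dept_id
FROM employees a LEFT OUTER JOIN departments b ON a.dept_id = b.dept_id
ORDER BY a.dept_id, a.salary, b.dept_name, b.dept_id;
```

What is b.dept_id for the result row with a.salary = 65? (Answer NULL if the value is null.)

NULL

LEFT JOIN keeps every row from `employees`; unmatched rows get NULL for `departments`'s columns.
Matching on a.dept_id = b.dept_id. A NULL in a compared column never satisfies the condition.
- a[0] dept_id=8 → 3 match(es) in b → 3 row(s).
- a[1] dept_id=2 → 3 match(es) in b → 3 row(s).
- a[2] dept_id=7 → no match; kept with NULLs on the b side.
- a[3] dept_id=2 → 3 match(es) in b → 3 row(s).
- a[4] dept_id=NULL → no match; kept with NULLs on the b side.
- a[5] dept_id=8 → 3 match(es) in b → 3 row(s).
- a[6] dept_id=2 → 3 match(es) in b → 3 row(s).
- a[7] dept_id=1 → no match; kept with NULLs on the b side.
- a[8] dept_id=8 → 3 match(es) in b → 3 row(s).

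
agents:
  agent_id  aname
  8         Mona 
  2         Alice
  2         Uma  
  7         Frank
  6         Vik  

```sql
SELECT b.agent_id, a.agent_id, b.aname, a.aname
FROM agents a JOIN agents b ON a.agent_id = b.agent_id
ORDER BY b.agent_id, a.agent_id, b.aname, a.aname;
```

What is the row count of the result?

INNER JOIN keeps only pairs where the ON condition holds.
Matching on a.agent_id = b.agent_id.
- a row (agent_id=8): matches 1 b row(s) → 1 output row(s).
- a row (agent_id=2): matches 2 b row(s) → 2 output row(s).
- a row (agent_id=2): matches 2 b row(s) → 2 output row(s).
- a row (agent_id=7): matches 1 b row(s) → 1 output row(s).
- a row (agent_id=6): matches 1 b row(s) → 1 output row(s).
Total: 7 rows.

7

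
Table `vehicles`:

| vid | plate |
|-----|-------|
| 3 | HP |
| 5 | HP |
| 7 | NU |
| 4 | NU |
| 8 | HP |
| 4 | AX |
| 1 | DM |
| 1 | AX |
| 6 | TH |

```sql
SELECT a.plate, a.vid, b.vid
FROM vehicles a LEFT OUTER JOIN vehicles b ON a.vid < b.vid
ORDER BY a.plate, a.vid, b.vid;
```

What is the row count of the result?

LEFT JOIN keeps every row from `vehicles a`; unmatched rows get NULL for `vehicles b`'s columns.
Matching on a.vid < b.vid.
Matched pairs: 34; unmatched a rows kept: 1.
Total: 34 matched + 1 padded = 35 rows.

35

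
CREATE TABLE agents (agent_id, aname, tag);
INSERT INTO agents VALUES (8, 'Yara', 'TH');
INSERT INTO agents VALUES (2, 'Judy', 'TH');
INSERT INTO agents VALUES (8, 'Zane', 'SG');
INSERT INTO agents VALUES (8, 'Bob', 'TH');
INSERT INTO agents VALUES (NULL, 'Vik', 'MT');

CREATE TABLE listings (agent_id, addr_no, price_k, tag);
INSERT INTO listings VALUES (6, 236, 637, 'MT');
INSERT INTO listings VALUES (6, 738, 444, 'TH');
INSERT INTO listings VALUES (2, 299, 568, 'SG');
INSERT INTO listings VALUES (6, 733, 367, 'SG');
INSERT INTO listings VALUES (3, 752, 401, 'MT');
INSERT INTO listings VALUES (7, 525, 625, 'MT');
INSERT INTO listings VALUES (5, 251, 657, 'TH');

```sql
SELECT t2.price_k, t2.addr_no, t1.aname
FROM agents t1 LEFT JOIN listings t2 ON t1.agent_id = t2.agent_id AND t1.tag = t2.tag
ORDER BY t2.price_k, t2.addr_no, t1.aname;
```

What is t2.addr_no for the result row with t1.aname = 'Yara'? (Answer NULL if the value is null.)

NULL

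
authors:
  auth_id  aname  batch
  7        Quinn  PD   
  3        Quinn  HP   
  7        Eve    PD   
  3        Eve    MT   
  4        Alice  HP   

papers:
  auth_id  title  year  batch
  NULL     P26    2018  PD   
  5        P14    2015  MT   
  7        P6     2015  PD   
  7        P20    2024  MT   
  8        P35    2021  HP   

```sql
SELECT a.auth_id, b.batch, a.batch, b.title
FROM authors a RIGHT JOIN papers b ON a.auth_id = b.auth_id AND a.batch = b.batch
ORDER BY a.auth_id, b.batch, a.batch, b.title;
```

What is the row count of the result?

6

RIGHT JOIN keeps every row from `papers`; unmatched rows get NULL for `authors`'s columns.
Matching on a.auth_id = b.auth_id AND a.batch = b.batch. A NULL in a compared column never satisfies the condition.
Matched pairs: 2; unmatched b rows kept: 4.
Total: 2 matched + 4 padded = 6 rows.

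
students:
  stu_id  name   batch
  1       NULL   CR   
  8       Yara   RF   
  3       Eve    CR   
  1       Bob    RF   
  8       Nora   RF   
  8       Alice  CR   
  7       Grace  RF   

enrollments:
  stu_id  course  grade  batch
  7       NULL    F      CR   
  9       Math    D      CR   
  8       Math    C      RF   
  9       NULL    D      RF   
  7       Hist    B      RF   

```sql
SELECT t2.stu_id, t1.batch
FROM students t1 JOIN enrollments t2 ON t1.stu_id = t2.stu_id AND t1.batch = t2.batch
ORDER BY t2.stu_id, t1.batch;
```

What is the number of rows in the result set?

3

INNER JOIN keeps only pairs where the ON condition holds.
Matching on t1.stu_id = t2.stu_id AND t1.batch = t2.batch.
- t1 (stu_id=1, batch=CR) has no partner → excluded.
- t1 (stu_id=8, batch=RF) pairs with 1 row(s) of t2.
- t1 (stu_id=3, batch=CR) has no partner → excluded.
- t1 (stu_id=1, batch=RF) has no partner → excluded.
- t1 (stu_id=8, batch=RF) pairs with 1 row(s) of t2.
- t1 (stu_id=8, batch=CR) has no partner → excluded.
- t1 (stu_id=7, batch=RF) pairs with 1 row(s) of t2.
Total: 3 rows.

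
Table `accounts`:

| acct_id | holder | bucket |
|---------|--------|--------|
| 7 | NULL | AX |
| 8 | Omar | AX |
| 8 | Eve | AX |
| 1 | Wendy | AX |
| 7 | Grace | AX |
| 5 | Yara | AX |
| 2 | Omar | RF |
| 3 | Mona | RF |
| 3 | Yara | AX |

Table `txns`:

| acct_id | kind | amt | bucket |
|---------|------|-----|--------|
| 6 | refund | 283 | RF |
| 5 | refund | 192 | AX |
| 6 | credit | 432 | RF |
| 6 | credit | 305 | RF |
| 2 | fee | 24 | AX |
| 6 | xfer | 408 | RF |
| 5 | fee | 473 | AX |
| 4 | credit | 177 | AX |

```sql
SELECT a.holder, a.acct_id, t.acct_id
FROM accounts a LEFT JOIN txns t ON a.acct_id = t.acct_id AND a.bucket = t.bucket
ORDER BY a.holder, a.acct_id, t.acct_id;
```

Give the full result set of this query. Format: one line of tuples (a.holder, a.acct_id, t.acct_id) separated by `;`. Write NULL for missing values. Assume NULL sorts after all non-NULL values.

(Eve, 8, NULL); (Grace, 7, NULL); (Mona, 3, NULL); (Omar, 2, NULL); (Omar, 8, NULL); (Wendy, 1, NULL); (Yara, 3, NULL); (Yara, 5, 5); (Yara, 5, 5); (NULL, 7, NULL)

LEFT JOIN keeps every row from `accounts`; unmatched rows get NULL for `txns`'s columns.
Matching on a.acct_id = t.acct_id AND a.bucket = t.bucket.
- acct_id=7, bucket=AX: no t row matches, row kept with t columns NULL.
- acct_id=8, bucket=AX: no t row matches, row kept with t columns NULL.
- acct_id=8, bucket=AX: no t row matches, row kept with t columns NULL.
- acct_id=1, bucket=AX: no t row matches, row kept with t columns NULL.
- acct_id=7, bucket=AX: no t row matches, row kept with t columns NULL.
- acct_id=5, bucket=AX: 2 matching t row(s), so 2 row(s) emitted.
- acct_id=2, bucket=RF: no t row matches, row kept with t columns NULL.
- acct_id=3, bucket=RF: no t row matches, row kept with t columns NULL.
- acct_id=3, bucket=AX: no t row matches, row kept with t columns NULL.
After projecting and ordering:
a.holder | a.acct_id | t.acct_id
Eve | 8 | NULL
Grace | 7 | NULL
Mona | 3 | NULL
Omar | 2 | NULL
Omar | 8 | NULL
Wendy | 1 | NULL
Yara | 3 | NULL
Yara | 5 | 5
Yara | 5 | 5
NULL | 7 | NULL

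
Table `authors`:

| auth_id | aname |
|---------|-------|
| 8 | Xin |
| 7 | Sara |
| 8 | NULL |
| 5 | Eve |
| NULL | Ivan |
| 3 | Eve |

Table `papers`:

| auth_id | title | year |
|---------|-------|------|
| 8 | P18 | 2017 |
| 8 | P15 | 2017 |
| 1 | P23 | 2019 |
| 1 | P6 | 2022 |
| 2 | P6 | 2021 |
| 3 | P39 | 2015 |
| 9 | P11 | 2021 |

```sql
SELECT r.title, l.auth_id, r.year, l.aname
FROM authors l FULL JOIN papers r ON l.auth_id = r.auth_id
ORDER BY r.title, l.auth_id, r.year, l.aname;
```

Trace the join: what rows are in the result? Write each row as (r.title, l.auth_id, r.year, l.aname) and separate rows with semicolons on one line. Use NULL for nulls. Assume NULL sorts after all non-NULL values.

(P11, NULL, 2021, NULL); (P15, 8, 2017, Xin); (P15, 8, 2017, NULL); (P18, 8, 2017, Xin); (P18, 8, 2017, NULL); (P23, NULL, 2019, NULL); (P39, 3, 2015, Eve); (P6, NULL, 2021, NULL); (P6, NULL, 2022, NULL); (NULL, 5, NULL, Eve); (NULL, 7, NULL, Sara); (NULL, NULL, NULL, Ivan)

FULL OUTER JOIN keeps every row from both sides; unmatched rows get NULL for the other side's columns.
Matching on l.auth_id = r.auth_id. A NULL in a compared column never satisfies the condition.
Matched pairs: 5; unmatched l rows kept: 3; unmatched r rows kept: 4.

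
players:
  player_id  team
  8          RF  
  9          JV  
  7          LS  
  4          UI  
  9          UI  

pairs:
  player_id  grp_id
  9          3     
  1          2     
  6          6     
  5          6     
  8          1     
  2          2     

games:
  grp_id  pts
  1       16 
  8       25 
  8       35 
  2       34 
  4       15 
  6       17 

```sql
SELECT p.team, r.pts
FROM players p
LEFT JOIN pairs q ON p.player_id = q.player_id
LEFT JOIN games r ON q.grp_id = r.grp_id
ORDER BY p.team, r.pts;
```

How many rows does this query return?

Step 1 — p LEFT JOIN q on player_id → 5 row(s).
Then LEFT JOIN `games r` on grp_id: each of those 5 rows is kept; rows whose q.grp_id has no match in r get NULL for r's columns.
Result: 5 row(s).

5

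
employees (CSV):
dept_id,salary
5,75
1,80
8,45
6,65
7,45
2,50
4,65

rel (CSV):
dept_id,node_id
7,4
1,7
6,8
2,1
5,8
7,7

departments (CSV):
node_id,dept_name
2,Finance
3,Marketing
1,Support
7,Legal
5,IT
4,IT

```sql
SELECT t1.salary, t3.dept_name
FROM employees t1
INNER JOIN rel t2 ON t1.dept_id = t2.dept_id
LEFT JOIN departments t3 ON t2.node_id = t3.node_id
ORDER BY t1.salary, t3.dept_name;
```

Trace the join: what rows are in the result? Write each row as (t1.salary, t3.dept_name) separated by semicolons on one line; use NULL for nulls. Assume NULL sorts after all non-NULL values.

(45, IT); (45, Legal); (50, Support); (65, NULL); (75, NULL); (80, Legal)

Step 1 — t1 INNER JOIN t2 on dept_id → 6 row(s).
Then LEFT JOIN `departments t3` on node_id: each of those 6 rows is kept; rows whose t2.node_id has no match in t3 get NULL for t3's columns.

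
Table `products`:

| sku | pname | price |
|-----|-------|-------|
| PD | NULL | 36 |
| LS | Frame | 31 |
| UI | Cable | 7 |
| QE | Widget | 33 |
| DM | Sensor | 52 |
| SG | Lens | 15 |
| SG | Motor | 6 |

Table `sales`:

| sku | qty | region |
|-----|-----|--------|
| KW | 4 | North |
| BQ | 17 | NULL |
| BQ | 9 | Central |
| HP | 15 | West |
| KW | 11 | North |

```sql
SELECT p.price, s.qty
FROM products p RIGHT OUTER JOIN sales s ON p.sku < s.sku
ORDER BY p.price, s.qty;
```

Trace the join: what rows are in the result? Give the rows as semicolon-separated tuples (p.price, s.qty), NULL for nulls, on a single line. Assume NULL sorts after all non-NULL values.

(52, 4); (52, 11); (52, 15); (NULL, 9); (NULL, 17)

RIGHT JOIN keeps every row from `sales`; unmatched rows get NULL for `products`'s columns.
Matching on p.sku < s.sku.
- p row (sku=PD): no match.
- p row (sku=LS): no match.
- p row (sku=UI): no match.
- p row (sku=QE): no match.
- p row (sku=DM): matches 3 s row(s) → 3 output row(s).
- p row (sku=SG): no match.
- p row (sku=SG): no match.
- 2 row(s) from s found no p partner → padded with NULL.
After projecting and ordering:
p.price | s.qty
52 | 4
52 | 11
52 | 15
NULL | 9
NULL | 17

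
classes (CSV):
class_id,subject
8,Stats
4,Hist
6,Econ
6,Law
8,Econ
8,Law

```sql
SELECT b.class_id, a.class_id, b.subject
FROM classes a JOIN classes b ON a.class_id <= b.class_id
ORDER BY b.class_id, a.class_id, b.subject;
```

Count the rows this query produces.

INNER JOIN keeps only pairs where the ON condition holds.
Matching on a.class_id <= b.class_id.
- a row (class_id=8): matches 3 b row(s) → 3 output row(s).
- a row (class_id=4): matches 6 b row(s) → 6 output row(s).
- a row (class_id=6): matches 5 b row(s) → 5 output row(s).
- a row (class_id=6): matches 5 b row(s) → 5 output row(s).
- a row (class_id=8): matches 3 b row(s) → 3 output row(s).
- a row (class_id=8): matches 3 b row(s) → 3 output row(s).
Total: 25 rows.

25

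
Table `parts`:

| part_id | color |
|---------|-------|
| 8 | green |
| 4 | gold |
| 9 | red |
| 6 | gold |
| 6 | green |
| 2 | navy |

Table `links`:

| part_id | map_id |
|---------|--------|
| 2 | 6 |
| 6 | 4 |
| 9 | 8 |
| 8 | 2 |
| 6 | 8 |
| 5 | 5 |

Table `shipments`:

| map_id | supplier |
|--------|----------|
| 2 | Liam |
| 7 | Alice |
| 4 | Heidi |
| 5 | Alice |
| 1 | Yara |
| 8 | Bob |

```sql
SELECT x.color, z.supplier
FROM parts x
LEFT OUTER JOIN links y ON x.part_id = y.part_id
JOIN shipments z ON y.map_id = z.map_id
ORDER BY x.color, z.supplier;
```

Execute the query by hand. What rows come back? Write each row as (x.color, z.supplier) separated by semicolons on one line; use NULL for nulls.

(gold, Bob); (gold, Heidi); (green, Bob); (green, Heidi); (green, Liam); (red, Bob)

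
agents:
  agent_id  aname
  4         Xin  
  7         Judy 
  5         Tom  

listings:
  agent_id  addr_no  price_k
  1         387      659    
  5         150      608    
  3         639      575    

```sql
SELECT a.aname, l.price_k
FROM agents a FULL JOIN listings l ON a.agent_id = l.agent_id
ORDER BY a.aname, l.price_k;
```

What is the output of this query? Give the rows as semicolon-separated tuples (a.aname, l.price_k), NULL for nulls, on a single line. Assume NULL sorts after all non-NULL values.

(Judy, NULL); (Tom, 608); (Xin, NULL); (NULL, 575); (NULL, 659)

FULL OUTER JOIN keeps every row from both sides; unmatched rows get NULL for the other side's columns.
Matching on a.agent_id = l.agent_id.
- a (agent_id=4) has no partner → padded with NULL.
- a (agent_id=7) has no partner → padded with NULL.
- a (agent_id=5) pairs with 1 row(s) of l.
- plus 2 unmatched l row(s), each kept with NULL a columns.
After projecting and ordering:
a.aname | l.price_k
Judy | NULL
Tom | 608
Xin | NULL
NULL | 575
NULL | 659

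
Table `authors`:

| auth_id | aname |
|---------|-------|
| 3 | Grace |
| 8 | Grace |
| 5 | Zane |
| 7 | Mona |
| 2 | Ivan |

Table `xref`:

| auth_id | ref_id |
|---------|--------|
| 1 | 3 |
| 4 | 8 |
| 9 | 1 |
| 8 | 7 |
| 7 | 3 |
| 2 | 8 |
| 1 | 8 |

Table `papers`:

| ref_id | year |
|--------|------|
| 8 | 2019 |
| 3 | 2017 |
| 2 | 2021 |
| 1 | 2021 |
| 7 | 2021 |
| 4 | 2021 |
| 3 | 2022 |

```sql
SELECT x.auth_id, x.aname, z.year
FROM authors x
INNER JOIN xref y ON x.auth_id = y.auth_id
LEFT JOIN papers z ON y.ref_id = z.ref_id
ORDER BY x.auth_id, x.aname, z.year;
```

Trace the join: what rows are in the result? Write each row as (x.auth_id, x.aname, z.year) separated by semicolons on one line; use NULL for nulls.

(2, Ivan, 2019); (7, Mona, 2017); (7, Mona, 2022); (8, Grace, 2021)

Joins associate left-to-right: authors INNER JOIN xref on auth_id gives 3 intermediate row(s).
Then LEFT JOIN `papers z` on ref_id: each of those 3 rows is kept; rows whose y.ref_id has no match in z get NULL for z's columns.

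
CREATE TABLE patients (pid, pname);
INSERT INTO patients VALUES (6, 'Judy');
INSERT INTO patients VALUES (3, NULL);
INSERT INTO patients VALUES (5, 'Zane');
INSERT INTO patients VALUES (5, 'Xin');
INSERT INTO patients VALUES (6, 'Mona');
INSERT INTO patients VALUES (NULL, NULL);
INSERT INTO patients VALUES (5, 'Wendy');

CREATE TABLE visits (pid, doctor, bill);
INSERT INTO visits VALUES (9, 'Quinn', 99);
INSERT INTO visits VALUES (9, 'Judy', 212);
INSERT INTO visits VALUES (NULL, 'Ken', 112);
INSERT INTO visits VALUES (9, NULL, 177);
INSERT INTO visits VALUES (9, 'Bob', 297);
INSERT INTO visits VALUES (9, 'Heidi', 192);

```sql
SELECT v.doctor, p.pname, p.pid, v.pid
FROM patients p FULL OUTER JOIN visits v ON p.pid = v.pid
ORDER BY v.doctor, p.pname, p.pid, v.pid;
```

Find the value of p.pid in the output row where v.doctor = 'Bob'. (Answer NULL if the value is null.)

FULL OUTER JOIN keeps every row from both sides; unmatched rows get NULL for the other side's columns.
Matching on p.pid = v.pid. A NULL in a compared column never satisfies the condition.
Matched pairs: 0; unmatched p rows kept: 7; unmatched v rows kept: 6.

NULL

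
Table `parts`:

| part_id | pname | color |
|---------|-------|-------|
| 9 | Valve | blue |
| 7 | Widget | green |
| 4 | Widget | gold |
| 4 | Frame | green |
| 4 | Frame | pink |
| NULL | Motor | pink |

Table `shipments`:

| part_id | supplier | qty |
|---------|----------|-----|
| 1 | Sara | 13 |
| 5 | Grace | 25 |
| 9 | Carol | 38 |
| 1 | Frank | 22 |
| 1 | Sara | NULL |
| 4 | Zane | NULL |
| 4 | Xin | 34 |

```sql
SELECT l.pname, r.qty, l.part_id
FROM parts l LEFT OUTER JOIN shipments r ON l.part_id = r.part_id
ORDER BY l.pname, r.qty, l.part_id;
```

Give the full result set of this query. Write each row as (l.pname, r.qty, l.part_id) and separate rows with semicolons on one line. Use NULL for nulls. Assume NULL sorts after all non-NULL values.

(Frame, 34, 4); (Frame, 34, 4); (Frame, NULL, 4); (Frame, NULL, 4); (Motor, NULL, NULL); (Valve, 38, 9); (Widget, 34, 4); (Widget, NULL, 4); (Widget, NULL, 7)

LEFT JOIN keeps every row from `parts`; unmatched rows get NULL for `shipments`'s columns.
Matching on l.part_id = r.part_id. A NULL in a compared column never satisfies the condition.
- l (part_id=9) pairs with 1 row(s) of r.
- l (part_id=7) has no partner → padded with NULL.
- l (part_id=4) pairs with 2 row(s) of r.
- l (part_id=4) pairs with 2 row(s) of r.
- l (part_id=4) pairs with 2 row(s) of r.
- l (part_id=NULL) has no partner → padded with NULL.
After projecting and ordering:
l.pname | r.qty | l.part_id
Frame | 34 | 4
Frame | 34 | 4
Frame | NULL | 4
Frame | NULL | 4
Motor | NULL | NULL
Valve | 38 | 9
Widget | 34 | 4
Widget | NULL | 4
Widget | NULL | 7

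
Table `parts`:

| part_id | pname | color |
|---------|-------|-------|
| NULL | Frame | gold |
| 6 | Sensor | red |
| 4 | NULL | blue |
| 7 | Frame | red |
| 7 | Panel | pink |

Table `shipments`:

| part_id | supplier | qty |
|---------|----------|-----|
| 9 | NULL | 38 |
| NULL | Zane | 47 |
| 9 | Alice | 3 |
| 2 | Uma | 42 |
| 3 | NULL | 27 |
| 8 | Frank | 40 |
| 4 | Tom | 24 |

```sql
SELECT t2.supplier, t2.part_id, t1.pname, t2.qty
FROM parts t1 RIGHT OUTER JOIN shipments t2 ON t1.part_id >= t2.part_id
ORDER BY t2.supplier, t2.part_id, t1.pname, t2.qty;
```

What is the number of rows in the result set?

16

RIGHT JOIN keeps every row from `shipments`; unmatched rows get NULL for `parts`'s columns.
Matching on t1.part_id >= t2.part_id. A NULL in a compared column never satisfies the condition.
- t1 (part_id=NULL) has no partner in t2.
- t1 (part_id=6) pairs with 3 row(s) of t2.
- t1 (part_id=4) pairs with 3 row(s) of t2.
- t1 (part_id=7) pairs with 3 row(s) of t2.
- t1 (part_id=7) pairs with 3 row(s) of t2.
- 4 row(s) from t2 found no t1 partner → padded with NULL.
Total: 12 matched + 4 padded = 16 rows.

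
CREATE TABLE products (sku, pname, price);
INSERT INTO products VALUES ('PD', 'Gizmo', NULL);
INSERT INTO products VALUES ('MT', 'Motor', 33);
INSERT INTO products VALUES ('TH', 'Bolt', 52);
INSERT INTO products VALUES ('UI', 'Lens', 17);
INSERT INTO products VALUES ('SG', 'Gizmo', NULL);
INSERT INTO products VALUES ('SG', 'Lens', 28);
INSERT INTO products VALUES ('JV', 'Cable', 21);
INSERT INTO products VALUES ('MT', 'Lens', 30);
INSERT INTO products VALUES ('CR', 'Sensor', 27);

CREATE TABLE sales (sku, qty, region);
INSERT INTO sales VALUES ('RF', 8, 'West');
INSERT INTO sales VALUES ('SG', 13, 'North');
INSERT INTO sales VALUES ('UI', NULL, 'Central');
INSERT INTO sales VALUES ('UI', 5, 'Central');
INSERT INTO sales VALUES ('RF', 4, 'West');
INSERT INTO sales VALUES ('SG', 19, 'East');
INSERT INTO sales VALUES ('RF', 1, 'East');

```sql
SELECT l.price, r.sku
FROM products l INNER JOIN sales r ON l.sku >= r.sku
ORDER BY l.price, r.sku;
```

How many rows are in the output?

22

INNER JOIN keeps only pairs where the ON condition holds.
Matching on l.sku >= r.sku.
- sku=PD: no matching r row, dropped.
- sku=MT: no matching r row, dropped.
- sku=TH: 5 matching r row(s), so 5 row(s) emitted.
- sku=UI: 7 matching r row(s), so 7 row(s) emitted.
- sku=SG: 5 matching r row(s), so 5 row(s) emitted.
- sku=SG: 5 matching r row(s), so 5 row(s) emitted.
- sku=JV: no matching r row, dropped.
- sku=MT: no matching r row, dropped.
- sku=CR: no matching r row, dropped.
Total: 22 rows.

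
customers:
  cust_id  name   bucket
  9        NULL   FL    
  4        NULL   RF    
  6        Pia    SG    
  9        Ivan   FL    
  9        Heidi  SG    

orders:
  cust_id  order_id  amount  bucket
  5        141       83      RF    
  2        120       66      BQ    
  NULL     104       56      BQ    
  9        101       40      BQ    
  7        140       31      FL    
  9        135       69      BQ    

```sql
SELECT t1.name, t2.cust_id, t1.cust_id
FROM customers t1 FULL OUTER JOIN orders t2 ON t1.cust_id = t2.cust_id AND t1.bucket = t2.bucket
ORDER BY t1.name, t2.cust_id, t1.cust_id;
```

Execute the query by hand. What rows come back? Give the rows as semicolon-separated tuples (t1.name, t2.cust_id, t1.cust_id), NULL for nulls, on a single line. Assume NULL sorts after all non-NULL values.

(Heidi, NULL, 9); (Ivan, NULL, 9); (Pia, NULL, 6); (NULL, 2, NULL); (NULL, 5, NULL); (NULL, 7, NULL); (NULL, 9, NULL); (NULL, 9, NULL); (NULL, NULL, 4); (NULL, NULL, 9); (NULL, NULL, NULL)

FULL OUTER JOIN keeps every row from both sides; unmatched rows get NULL for the other side's columns.
Matching on t1.cust_id = t2.cust_id AND t1.bucket = t2.bucket. A NULL in a compared column never satisfies the condition.
Matched pairs: 0; unmatched t1 rows kept: 5; unmatched t2 rows kept: 6.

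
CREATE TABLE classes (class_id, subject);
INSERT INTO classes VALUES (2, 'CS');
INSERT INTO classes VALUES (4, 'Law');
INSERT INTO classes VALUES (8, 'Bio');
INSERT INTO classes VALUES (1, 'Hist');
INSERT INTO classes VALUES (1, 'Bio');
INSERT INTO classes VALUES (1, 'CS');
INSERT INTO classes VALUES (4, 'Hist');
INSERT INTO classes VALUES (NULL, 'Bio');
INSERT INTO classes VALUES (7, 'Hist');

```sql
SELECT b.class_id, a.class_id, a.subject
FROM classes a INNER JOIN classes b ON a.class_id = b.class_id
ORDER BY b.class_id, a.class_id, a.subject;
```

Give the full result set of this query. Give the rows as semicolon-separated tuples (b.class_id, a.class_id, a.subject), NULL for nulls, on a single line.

INNER JOIN keeps only pairs where the ON condition holds.
Matching on a.class_id = b.class_id. A NULL in a compared column never satisfies the condition.
- a[0] class_id=2 → 1 match(es) in b → 1 row(s).
- a[1] class_id=4 → 2 match(es) in b → 2 row(s).
- a[2] class_id=8 → 1 match(es) in b → 1 row(s).
- a[3] class_id=1 → 3 match(es) in b → 3 row(s).
- a[4] class_id=1 → 3 match(es) in b → 3 row(s).
- a[5] class_id=1 → 3 match(es) in b → 3 row(s).
- a[6] class_id=4 → 2 match(es) in b → 2 row(s).
- a[7] class_id=NULL → no match; dropped.
- a[8] class_id=7 → 1 match(es) in b → 1 row(s).

(1, 1, Bio); (1, 1, Bio); (1, 1, Bio); (1, 1, CS); (1, 1, CS); (1, 1, CS); (1, 1, Hist); (1, 1, Hist); (1, 1, Hist); (2, 2, CS); (4, 4, Hist); (4, 4, Hist); (4, 4, Law); (4, 4, Law); (7, 7, Hist); (8, 8, Bio)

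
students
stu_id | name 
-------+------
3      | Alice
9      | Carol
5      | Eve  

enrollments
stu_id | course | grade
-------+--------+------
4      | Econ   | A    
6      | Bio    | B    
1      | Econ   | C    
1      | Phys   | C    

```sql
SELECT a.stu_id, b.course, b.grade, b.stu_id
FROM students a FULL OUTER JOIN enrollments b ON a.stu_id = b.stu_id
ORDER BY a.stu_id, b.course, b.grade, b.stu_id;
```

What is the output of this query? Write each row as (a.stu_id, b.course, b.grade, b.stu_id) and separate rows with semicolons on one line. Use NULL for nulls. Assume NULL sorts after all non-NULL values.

(3, NULL, NULL, NULL); (5, NULL, NULL, NULL); (9, NULL, NULL, NULL); (NULL, Bio, B, 6); (NULL, Econ, A, 4); (NULL, Econ, C, 1); (NULL, Phys, C, 1)

FULL OUTER JOIN keeps every row from both sides; unmatched rows get NULL for the other side's columns.
Matching on a.stu_id = b.stu_id.
- stu_id=3: no b row matches, row kept with b columns NULL.
- stu_id=9: no b row matches, row kept with b columns NULL.
- stu_id=5: no b row matches, row kept with b columns NULL.
- 4 b row(s) had no a match → kept, a columns NULL.
After projecting and ordering:
a.stu_id | b.course | b.grade | b.stu_id
3 | NULL | NULL | NULL
5 | NULL | NULL | NULL
9 | NULL | NULL | NULL
NULL | Bio | B | 6
NULL | Econ | A | 4
NULL | Econ | C | 1
NULL | Phys | C | 1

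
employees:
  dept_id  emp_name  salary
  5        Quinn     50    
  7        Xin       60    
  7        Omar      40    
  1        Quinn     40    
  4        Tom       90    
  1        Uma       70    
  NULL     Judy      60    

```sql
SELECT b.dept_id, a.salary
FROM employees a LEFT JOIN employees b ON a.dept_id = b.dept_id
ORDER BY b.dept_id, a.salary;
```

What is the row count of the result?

11

LEFT JOIN keeps every row from `employees a`; unmatched rows get NULL for `employees b`'s columns.
Matching on a.dept_id = b.dept_id. A NULL in a compared column never satisfies the condition.
Matched pairs: 10; unmatched a rows kept: 1.
Total: 10 matched + 1 padded = 11 rows.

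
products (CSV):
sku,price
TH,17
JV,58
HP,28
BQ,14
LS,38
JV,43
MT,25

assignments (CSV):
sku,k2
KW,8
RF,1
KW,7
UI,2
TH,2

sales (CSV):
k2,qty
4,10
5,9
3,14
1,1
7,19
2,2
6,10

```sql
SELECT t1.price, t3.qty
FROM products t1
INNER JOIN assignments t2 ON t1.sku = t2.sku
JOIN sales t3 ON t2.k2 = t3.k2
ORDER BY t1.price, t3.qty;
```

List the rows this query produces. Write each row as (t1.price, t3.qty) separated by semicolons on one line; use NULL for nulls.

(17, 2)

Joins associate left-to-right: products INNER JOIN assignments on sku gives 1 intermediate row(s).
Then INNER JOIN `sales t3` on k2: keep only rows whose t2.k2 appears in t3.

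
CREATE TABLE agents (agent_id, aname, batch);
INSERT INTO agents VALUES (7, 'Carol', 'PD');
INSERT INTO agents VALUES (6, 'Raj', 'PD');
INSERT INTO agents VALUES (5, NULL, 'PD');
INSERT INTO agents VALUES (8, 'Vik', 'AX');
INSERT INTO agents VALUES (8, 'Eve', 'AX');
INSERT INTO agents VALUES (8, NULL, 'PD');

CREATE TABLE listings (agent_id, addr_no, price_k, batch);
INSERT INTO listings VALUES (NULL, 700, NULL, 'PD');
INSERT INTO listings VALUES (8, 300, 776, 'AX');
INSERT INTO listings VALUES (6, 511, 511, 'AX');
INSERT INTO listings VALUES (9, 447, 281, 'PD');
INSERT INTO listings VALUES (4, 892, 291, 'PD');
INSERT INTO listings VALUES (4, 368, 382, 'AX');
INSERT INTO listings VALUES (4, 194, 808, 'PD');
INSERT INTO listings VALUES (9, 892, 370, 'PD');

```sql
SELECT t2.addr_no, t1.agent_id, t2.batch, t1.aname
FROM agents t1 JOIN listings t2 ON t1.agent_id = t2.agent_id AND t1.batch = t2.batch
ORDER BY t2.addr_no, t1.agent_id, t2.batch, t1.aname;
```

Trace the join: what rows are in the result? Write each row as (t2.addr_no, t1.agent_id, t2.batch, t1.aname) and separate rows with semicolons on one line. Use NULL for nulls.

INNER JOIN keeps only pairs where the ON condition holds.
Matching on t1.agent_id = t2.agent_id AND t1.batch = t2.batch. A NULL in a compared column never satisfies the condition.
- t1 row (agent_id=7, batch=PD): no match → dropped.
- t1 row (agent_id=6, batch=PD): no match → dropped.
- t1 row (agent_id=5, batch=PD): no match → dropped.
- t1 row (agent_id=8, batch=AX): matches 1 t2 row(s) → 1 output row(s).
- t1 row (agent_id=8, batch=AX): matches 1 t2 row(s) → 1 output row(s).
- t1 row (agent_id=8, batch=PD): no match → dropped.
After projecting and ordering:
t2.addr_no | t1.agent_id | t2.batch | t1.aname
300 | 8 | AX | Eve
300 | 8 | AX | Vik

(300, 8, AX, Eve); (300, 8, AX, Vik)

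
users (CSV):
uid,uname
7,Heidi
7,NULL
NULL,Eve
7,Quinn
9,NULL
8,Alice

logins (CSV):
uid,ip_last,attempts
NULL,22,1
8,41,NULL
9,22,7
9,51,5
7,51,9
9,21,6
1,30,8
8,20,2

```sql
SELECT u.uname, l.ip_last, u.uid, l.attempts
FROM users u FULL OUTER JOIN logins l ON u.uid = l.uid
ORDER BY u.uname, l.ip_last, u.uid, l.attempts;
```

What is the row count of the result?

FULL OUTER JOIN keeps every row from both sides; unmatched rows get NULL for the other side's columns.
Matching on u.uid = l.uid. A NULL in a compared column never satisfies the condition.
- u row (uid=7): matches 1 l row(s) → 1 output row(s).
- u row (uid=7): matches 1 l row(s) → 1 output row(s).
- u row (uid=NULL): no match → kept, l columns NULL.
- u row (uid=7): matches 1 l row(s) → 1 output row(s).
- u row (uid=9): matches 3 l row(s) → 3 output row(s).
- u row (uid=8): matches 2 l row(s) → 2 output row(s).
- 2 l row(s) had no u match → kept, u columns NULL.
Total: 8 matched + 3 padded = 11 rows.

11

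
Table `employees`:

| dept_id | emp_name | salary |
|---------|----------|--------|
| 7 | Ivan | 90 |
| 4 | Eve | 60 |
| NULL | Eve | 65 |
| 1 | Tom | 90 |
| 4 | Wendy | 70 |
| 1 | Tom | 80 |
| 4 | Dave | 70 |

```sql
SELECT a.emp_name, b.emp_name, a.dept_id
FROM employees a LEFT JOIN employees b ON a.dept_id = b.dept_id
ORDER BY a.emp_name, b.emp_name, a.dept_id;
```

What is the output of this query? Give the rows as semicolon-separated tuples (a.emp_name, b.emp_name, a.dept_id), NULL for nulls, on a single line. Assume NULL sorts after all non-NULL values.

(Dave, Dave, 4); (Dave, Eve, 4); (Dave, Wendy, 4); (Eve, Dave, 4); (Eve, Eve, 4); (Eve, Wendy, 4); (Eve, NULL, NULL); (Ivan, Ivan, 7); (Tom, Tom, 1); (Tom, Tom, 1); (Tom, Tom, 1); (Tom, Tom, 1); (Wendy, Dave, 4); (Wendy, Eve, 4); (Wendy, Wendy, 4)

LEFT JOIN keeps every row from `employees a`; unmatched rows get NULL for `employees b`'s columns.
Matching on a.dept_id = b.dept_id. A NULL in a compared column never satisfies the condition.
- a row (dept_id=7): matches 1 b row(s) → 1 output row(s).
- a row (dept_id=4): matches 3 b row(s) → 3 output row(s).
- a row (dept_id=NULL): no match → kept, b columns NULL.
- a row (dept_id=1): matches 2 b row(s) → 2 output row(s).
- a row (dept_id=4): matches 3 b row(s) → 3 output row(s).
- a row (dept_id=1): matches 2 b row(s) → 2 output row(s).
- a row (dept_id=4): matches 3 b row(s) → 3 output row(s).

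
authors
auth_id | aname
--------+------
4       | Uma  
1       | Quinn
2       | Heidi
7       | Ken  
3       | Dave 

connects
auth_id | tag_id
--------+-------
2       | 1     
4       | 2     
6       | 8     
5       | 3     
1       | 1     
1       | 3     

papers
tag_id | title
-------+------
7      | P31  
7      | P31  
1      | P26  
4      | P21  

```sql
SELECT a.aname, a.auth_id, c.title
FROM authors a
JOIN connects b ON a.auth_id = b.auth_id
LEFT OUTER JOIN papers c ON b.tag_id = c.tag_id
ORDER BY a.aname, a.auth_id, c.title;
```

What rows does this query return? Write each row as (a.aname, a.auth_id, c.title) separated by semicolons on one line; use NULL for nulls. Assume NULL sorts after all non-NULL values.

Joins associate left-to-right: authors INNER JOIN connects on auth_id gives 4 intermediate row(s).
Then LEFT JOIN `papers c` on tag_id: each of those 4 rows is kept; rows whose b.tag_id has no match in c get NULL for c's columns.

(Heidi, 2, P26); (Quinn, 1, P26); (Quinn, 1, NULL); (Uma, 4, NULL)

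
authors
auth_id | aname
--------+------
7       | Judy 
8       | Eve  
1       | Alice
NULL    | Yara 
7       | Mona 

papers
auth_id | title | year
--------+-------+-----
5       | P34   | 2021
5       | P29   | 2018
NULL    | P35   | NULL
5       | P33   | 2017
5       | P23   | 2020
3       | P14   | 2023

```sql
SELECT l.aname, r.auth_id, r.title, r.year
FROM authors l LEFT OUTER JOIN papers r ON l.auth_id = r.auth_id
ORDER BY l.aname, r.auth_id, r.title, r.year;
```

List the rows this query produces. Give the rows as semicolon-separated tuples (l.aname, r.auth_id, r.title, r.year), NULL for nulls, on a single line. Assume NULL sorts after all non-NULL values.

(Alice, NULL, NULL, NULL); (Eve, NULL, NULL, NULL); (Judy, NULL, NULL, NULL); (Mona, NULL, NULL, NULL); (Yara, NULL, NULL, NULL)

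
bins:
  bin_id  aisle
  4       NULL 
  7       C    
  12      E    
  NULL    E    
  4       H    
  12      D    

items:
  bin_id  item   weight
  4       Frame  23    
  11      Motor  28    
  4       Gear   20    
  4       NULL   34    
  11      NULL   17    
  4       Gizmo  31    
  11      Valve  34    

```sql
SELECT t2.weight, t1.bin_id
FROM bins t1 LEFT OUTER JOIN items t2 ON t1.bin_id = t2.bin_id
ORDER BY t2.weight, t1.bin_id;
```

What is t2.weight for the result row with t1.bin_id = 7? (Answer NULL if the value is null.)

LEFT JOIN keeps every row from `bins`; unmatched rows get NULL for `items`'s columns.
Matching on t1.bin_id = t2.bin_id. A NULL in a compared column never satisfies the condition.
- t1 row (bin_id=4): matches 4 t2 row(s) → 4 output row(s).
- t1 row (bin_id=7): no match → kept, t2 columns NULL.
- t1 row (bin_id=12): no match → kept, t2 columns NULL.
- t1 row (bin_id=NULL): no match → kept, t2 columns NULL.
- t1 row (bin_id=4): matches 4 t2 row(s) → 4 output row(s).
- t1 row (bin_id=12): no match → kept, t2 columns NULL.

NULL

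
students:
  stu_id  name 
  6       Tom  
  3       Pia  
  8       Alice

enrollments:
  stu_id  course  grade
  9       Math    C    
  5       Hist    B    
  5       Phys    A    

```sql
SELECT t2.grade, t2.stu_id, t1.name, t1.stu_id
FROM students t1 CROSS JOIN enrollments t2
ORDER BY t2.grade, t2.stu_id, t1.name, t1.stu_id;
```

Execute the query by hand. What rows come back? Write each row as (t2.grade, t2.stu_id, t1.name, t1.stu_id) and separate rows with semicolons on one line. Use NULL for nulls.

(A, 5, Alice, 8); (A, 5, Pia, 3); (A, 5, Tom, 6); (B, 5, Alice, 8); (B, 5, Pia, 3); (B, 5, Tom, 6); (C, 9, Alice, 8); (C, 9, Pia, 3); (C, 9, Tom, 6)

CROSS JOIN pairs every row of `students` with every row of `enrollments`: 3 × 3 = 9 rows.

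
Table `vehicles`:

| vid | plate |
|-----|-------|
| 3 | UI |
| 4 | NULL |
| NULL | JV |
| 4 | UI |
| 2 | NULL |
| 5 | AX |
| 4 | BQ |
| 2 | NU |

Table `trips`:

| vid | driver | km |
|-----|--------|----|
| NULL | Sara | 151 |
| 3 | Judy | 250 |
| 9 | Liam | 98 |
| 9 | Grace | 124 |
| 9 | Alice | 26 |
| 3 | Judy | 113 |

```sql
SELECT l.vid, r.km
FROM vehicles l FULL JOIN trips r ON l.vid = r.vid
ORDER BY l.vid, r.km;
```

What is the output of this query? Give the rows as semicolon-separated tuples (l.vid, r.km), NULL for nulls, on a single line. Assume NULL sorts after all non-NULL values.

(2, NULL); (2, NULL); (3, 113); (3, 250); (4, NULL); (4, NULL); (4, NULL); (5, NULL); (NULL, 26); (NULL, 98); (NULL, 124); (NULL, 151); (NULL, NULL)

FULL OUTER JOIN keeps every row from both sides; unmatched rows get NULL for the other side's columns.
Matching on l.vid = r.vid. A NULL in a compared column never satisfies the condition.
Matched pairs: 2; unmatched l rows kept: 7; unmatched r rows kept: 4.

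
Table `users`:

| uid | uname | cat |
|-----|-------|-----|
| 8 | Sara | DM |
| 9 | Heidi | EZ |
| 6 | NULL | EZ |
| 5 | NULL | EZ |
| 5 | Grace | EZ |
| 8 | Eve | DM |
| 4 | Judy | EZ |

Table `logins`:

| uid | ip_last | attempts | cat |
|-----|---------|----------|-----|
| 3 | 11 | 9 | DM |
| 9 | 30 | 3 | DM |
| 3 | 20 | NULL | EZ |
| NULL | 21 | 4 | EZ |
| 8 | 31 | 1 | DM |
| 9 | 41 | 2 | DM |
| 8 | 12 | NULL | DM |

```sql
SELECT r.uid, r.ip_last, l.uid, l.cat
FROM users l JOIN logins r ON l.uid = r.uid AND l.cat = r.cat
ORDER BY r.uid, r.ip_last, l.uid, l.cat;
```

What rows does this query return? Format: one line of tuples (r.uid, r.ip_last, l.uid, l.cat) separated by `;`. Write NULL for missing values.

INNER JOIN keeps only pairs where the ON condition holds.
Matching on l.uid = r.uid AND l.cat = r.cat. A NULL in a compared column never satisfies the condition.
- uid=8, cat=DM: 2 matching r row(s), so 2 row(s) emitted.
- uid=9, cat=EZ: no matching r row, dropped.
- uid=6, cat=EZ: no matching r row, dropped.
- uid=5, cat=EZ: no matching r row, dropped.
- uid=5, cat=EZ: no matching r row, dropped.
- uid=8, cat=DM: 2 matching r row(s), so 2 row(s) emitted.
- uid=4, cat=EZ: no matching r row, dropped.
After projecting and ordering:
r.uid | r.ip_last | l.uid | l.cat
8 | 12 | 8 | DM
8 | 12 | 8 | DM
8 | 31 | 8 | DM
8 | 31 | 8 | DM

(8, 12, 8, DM); (8, 12, 8, DM); (8, 31, 8, DM); (8, 31, 8, DM)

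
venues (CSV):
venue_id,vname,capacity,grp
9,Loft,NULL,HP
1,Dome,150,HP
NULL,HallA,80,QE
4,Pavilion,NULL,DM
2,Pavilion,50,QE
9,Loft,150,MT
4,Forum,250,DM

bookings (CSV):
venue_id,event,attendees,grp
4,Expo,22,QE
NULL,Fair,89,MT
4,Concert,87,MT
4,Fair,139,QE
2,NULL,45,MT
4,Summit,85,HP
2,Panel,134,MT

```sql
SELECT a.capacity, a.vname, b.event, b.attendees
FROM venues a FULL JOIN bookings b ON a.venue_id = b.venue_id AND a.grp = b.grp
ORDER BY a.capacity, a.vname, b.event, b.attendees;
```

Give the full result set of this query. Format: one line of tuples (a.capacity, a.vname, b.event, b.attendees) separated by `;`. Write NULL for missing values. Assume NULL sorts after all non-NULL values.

FULL OUTER JOIN keeps every row from both sides; unmatched rows get NULL for the other side's columns.
Matching on a.venue_id = b.venue_id AND a.grp = b.grp. A NULL in a compared column never satisfies the condition.
- a (venue_id=9, grp=HP) has no partner → padded with NULL.
- a (venue_id=1, grp=HP) has no partner → padded with NULL.
- a (venue_id=NULL, grp=QE) has no partner → padded with NULL.
- a (venue_id=4, grp=DM) has no partner → padded with NULL.
- a (venue_id=2, grp=QE) has no partner → padded with NULL.
- a (venue_id=9, grp=MT) has no partner → padded with NULL.
- a (venue_id=4, grp=DM) has no partner → padded with NULL.
- 7 row(s) from b found no a partner → padded with NULL.

(50, Pavilion, NULL, NULL); (80, HallA, NULL, NULL); (150, Dome, NULL, NULL); (150, Loft, NULL, NULL); (250, Forum, NULL, NULL); (NULL, Loft, NULL, NULL); (NULL, Pavilion, NULL, NULL); (NULL, NULL, Concert, 87); (NULL, NULL, Expo, 22); (NULL, NULL, Fair, 89); (NULL, NULL, Fair, 139); (NULL, NULL, Panel, 134); (NULL, NULL, Summit, 85); (NULL, NULL, NULL, 45)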